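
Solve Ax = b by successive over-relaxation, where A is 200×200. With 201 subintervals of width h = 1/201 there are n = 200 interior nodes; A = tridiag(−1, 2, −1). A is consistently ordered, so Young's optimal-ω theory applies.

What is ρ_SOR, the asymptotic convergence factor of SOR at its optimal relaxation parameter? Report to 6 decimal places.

ρ_SOR = 0.969223

[ρ_J] n=200: ρ(B_J) = cos(π/(n+1)) = cos(π/201) = 0.999878.
1 − cos²(π/201) = sin²(π/201) ⇒ √(1−ρ_J²) = sin(π/201) = 0.0156292.
ω* = 2 / (1 + 0.0156292) = 2 / 1.0156292 ≈ 1.969223.
ρ(B_{ω*}) = ω*−1 = 0.969223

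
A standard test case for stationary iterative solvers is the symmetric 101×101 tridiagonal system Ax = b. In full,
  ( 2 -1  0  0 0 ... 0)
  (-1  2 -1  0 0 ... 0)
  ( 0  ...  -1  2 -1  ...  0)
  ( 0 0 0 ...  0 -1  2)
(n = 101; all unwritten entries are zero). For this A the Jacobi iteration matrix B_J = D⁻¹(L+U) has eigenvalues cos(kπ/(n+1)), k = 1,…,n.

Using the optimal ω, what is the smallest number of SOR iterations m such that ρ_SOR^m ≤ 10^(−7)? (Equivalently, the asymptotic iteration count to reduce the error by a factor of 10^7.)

m = 262

½·tridiag(1,0,1) at n=101: λ_k = cos(kπ/102); max |λ| at k=1 ⇒ ρ_J = cos(π/102) ≈ 0.9995257.
√(1−ρ_J²) = |sin(π/102)| = 0.0307951
[ω*] 2 ÷ (1 + 0.0307951) = 2 ÷ 1.0307951 = 1.9402498.
ρ_SOR = ω* − 1 ≈ 0.9402498.
ρ_SOR^m ≤ 10^(−7) ⇔ m ≥ 7·ln10/(−ln 0.9402498) = 16.1181/0.0616097 = 261.616; m = ⌈261.616⌉ = 262.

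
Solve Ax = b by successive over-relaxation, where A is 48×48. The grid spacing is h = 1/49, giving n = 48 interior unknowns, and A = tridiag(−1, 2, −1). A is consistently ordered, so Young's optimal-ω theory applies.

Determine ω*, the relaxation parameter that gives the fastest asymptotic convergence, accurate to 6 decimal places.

ω* = 1.879575

½·tridiag(1,0,1) at n=48: λ_k = cos(kπ/49); max |λ| at k=1 ⇒ ρ_J = cos(π/49) ≈ 0.997945.
√(1−ρ_J²) = |sin(π/49)| = 0.0640702
ω* = 2/(1+0.0640702) = 1.879575
ρ_SOR = ω* − 1 ≈ 0.879575.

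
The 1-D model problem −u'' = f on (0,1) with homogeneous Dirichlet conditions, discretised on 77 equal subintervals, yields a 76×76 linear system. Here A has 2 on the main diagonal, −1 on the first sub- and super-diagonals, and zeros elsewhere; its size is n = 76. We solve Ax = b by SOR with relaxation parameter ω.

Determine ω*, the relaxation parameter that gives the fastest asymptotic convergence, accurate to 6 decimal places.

ω* = 1.921620

½·tridiag(1,0,1) at n=76: λ_k = cos(kπ/77); max |λ| at k=1 ⇒ ρ_J = cos(π/77) ≈ 0.999168.
√(1−ρ_J²) = |sin(π/77)| = 0.0407886
Young: ω* = 2/(1+√(1−ρ_J²)) = 2/(1+0.0407886) = 2/1.0407886 = 1.921620.
Hence ρ(B_{ω*}) = 1.921620 − 1 = 0.921620.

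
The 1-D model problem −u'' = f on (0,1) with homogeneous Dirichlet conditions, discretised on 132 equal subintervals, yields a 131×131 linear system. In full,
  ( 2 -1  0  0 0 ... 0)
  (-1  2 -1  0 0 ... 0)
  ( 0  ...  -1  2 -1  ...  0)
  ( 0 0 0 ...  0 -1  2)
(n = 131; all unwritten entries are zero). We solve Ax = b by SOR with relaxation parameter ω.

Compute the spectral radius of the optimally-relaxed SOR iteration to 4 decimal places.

ρ_J = max_k |cos(kπ/132)| = cos(π/132) = 0.9997
√(1−ρ_J²) simplifies to sin(π/132) = 0.02380.
[ω*] 2 ÷ (1 + 0.02380) = 2 ÷ 1.02380 = 1.9535.
At ω = 1.9535 every |λ(B_ω)| = ω−1, so ρ_SOR = 0.9535.

ρ_SOR = 0.9535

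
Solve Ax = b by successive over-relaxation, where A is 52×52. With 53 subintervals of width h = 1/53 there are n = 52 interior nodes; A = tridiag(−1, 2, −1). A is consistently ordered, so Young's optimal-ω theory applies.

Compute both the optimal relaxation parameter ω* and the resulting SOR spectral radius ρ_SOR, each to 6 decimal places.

ω* = 1.888145, ρ_SOR = 0.888145

[ρ_J] n=52: ρ(B_J) = cos(π/(n+1)) = cos(π/53) = 0.998244.
root = sin(π/53) = 0.0592406  (since 1−cos² = sin²).
So ω* = 2/1.0592406 = 1.888145 (Young).
ρ(B_{ω*}) = ω*−1 = 0.888145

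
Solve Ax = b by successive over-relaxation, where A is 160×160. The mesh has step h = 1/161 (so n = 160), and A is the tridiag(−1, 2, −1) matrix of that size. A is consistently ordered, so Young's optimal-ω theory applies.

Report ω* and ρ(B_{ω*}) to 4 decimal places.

ω* = 1.9617, ρ_SOR = 0.9617

B_J for the 160×160 system has eigenvalues cos(kπ/161); ρ_J = cos(π/161) = 0.9998.
√(1−ρ_J²) simplifies to sin(π/161) = 0.01951.
ω* = 2/(1 + 0.01951) = 2/1.01951 = 1.9617.
ρ_SOR = ω* − 1 = 1.9617 − 1 = 0.9617.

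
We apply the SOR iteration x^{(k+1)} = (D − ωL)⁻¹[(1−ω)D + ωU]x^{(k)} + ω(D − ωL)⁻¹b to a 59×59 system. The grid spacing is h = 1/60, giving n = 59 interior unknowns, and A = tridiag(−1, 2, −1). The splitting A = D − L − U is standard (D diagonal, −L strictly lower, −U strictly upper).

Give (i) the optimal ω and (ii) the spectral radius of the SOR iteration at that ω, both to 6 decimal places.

With n=59, ρ(Jacobi) = cos(π/60) = 0.998630.
√(1−ρ_J²) = |sin(π/60)| = 0.0523360
ω* = 2 / (1 + 0.0523360) = 2 / 1.0523360 ≈ 1.900534.
[ρ_SOR] ω* − 1 = 0.900534.

ω* = 1.900534, ρ_SOR = 0.900534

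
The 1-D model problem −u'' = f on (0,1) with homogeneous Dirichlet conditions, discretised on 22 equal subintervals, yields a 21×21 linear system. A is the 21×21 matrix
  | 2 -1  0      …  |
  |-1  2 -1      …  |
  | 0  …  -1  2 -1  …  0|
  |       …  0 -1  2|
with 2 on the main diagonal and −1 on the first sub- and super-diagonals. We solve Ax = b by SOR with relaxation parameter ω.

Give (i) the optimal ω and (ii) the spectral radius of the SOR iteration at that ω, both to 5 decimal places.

ω* = 1.75083, ρ_SOR = 0.75083

ρ_J = max_k |cos(kπ/22)| = cos(π/22) = 0.98982
root = sin(π/22) = 0.142315  (since 1−cos² = sin²).
Then 2/(1+√(1−ρ_J²)) = 2/(1+0.142315); ω* = 2/1.142315 = 1.75083.
Hence ρ(B_{ω*}) = 1.75083 − 1 = 0.75083.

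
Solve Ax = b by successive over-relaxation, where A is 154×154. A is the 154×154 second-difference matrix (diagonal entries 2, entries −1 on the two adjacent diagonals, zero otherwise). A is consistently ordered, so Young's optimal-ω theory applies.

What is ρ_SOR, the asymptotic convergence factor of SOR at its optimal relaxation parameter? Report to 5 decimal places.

[ρ_J] n=154: ρ(B_J) = cos(π/(n+1)) = cos(π/155) = 0.99979.
√(1−ρ_J²) simplifies to sin(π/155) = 0.020267.
ω* = 2/(1+0.020267) = 1.96027
ρ_SOR = ω* − 1 ≈ 0.96027.

ρ_SOR = 0.96027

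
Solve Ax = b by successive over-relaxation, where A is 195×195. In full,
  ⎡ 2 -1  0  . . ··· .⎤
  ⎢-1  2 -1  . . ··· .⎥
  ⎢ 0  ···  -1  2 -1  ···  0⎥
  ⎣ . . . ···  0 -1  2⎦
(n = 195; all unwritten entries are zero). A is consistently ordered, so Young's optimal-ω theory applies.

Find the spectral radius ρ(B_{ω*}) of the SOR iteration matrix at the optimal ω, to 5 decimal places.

ρ_SOR = 0.96845

n=195: λ(B_J) = 1 − λ(A)/2 = cos(kπ/196); k=1 gives ρ_J = 0.99987.
√(1−ρ_J²) simplifies to sin(π/196) = 0.016028.
ω* = 2 / (1 + 0.016028) = 2 / 1.016028 ≈ 1.96845.
Hence ρ(B_{ω*}) = 1.96845 − 1 = 0.96845.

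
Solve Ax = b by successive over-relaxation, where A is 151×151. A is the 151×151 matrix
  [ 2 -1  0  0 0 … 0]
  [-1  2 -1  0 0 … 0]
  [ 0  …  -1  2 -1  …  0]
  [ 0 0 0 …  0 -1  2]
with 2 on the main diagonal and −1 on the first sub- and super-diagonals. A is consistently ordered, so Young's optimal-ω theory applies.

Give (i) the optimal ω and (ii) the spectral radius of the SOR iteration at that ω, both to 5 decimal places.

ω* = 1.95950, ρ_SOR = 0.95950

With n=151, ρ(Jacobi) = cos(π/152) = 0.99979.
√(1−ρ_J²) = |sin(π/152)| = 0.020667
[ω*] 2 ÷ (1 + 0.020667) = 2 ÷ 1.020667 = 1.95950.
ρ_SOR = ω* − 1 ≈ 0.95950.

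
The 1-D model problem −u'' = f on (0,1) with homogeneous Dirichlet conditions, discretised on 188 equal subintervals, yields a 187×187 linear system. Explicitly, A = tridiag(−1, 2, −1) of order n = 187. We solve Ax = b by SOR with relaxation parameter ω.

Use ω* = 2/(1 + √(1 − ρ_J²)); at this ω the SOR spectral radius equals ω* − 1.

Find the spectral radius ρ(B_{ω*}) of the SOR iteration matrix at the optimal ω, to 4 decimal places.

B_J for the 187×187 system has eigenvalues cos(kπ/188); ρ_J = cos(π/188) = 0.9999.
√(1−ρ_J²) simplifies to sin(π/188) = 0.01671.
ω* = 2/(1 + 0.01671) = 2/1.01671 = 1.9671.
At ω = 1.9671 every |λ(B_ω)| = ω−1, so ρ_SOR = 0.9671.

ρ_SOR = 0.9671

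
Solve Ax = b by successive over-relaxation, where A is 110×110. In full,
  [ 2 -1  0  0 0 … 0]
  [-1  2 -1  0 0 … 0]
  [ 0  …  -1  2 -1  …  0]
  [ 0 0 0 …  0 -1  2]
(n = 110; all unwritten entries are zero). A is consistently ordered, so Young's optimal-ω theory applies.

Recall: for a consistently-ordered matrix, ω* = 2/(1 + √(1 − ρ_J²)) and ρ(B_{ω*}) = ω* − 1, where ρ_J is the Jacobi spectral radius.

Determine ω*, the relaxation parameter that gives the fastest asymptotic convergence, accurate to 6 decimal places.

n=110: λ(B_J) = 1 − λ(A)/2 = cos(kπ/111); k=1 gives ρ_J = 0.999600.
√(1−ρ_J²) simplifies to sin(π/111) = 0.0282989.
ω* = 2/(1+0.0282989) = 1.944960
ρ_SOR = ω* − 1 = 1.944960 − 1 = 0.944960.

ω* = 1.944960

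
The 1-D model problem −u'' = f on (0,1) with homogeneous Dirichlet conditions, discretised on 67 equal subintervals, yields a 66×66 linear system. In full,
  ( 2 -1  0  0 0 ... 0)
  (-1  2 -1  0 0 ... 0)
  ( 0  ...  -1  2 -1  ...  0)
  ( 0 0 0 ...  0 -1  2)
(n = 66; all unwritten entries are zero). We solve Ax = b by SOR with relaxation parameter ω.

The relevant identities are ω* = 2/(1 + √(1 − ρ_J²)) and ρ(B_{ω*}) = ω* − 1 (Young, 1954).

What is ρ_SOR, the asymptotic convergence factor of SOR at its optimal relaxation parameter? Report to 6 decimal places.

ρ_SOR = 0.910453

½·tridiag(1,0,1) at n=66: λ_k = cos(kπ/67); max |λ| at k=1 ⇒ ρ_J = cos(π/67) ≈ 0.998901.
√(1−ρ_J²) simplifies to sin(π/67) = 0.0468723.
[ω*] 2 ÷ (1 + 0.0468723) = 2 ÷ 1.0468723 = 1.910453.
At ω = 1.910453 every |λ(B_ω)| = ω−1, so ρ_SOR = 0.910453.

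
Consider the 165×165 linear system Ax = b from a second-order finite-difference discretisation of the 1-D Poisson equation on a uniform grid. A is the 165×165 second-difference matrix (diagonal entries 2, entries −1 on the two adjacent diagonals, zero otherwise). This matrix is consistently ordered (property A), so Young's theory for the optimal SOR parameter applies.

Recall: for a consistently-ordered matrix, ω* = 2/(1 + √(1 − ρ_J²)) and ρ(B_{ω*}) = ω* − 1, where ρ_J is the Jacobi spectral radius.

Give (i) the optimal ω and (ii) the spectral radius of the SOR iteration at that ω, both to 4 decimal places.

ω* = 1.9629, ρ_SOR = 0.9629

ρ_J = max_k |cos(kπ/166)| = cos(π/166) = 0.9998
√(1−ρ_J²) = |sin(π/166)| = 0.01892
Then 2/(1+√(1−ρ_J²)) = 2/(1+0.01892); ω* = 2/1.01892 = 1.9629.
[ρ_SOR] ω* − 1 = 0.9629.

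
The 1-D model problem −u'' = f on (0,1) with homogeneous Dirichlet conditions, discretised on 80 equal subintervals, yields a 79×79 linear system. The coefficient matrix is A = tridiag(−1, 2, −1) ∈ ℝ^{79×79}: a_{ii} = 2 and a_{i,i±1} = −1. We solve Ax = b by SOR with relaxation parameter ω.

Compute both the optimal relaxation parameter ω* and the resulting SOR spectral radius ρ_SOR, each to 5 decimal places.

With n=79, ρ(Jacobi) = cos(π/80) = 0.99923.
√(1 − cos²(π/80)) = sin(π/80) ≈ 0.039260.
Then 2/(1+√(1−ρ_J²)) = 2/(1+0.039260); ω* = 2/1.039260 = 1.92445.
ρ_SOR = ω* − 1 = 1.92445 − 1 = 0.92445.

ω* = 1.92445, ρ_SOR = 0.92445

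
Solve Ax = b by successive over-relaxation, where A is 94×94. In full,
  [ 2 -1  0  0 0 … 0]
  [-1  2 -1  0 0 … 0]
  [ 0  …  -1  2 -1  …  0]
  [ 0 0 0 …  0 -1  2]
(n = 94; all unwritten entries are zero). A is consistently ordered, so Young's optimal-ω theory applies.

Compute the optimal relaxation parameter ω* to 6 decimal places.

spectrum of D⁻¹(L+U) = {cos(kπ/95) : 1≤k≤94}; ρ_J = cos(π/95) = 0.999453.
√(1 − cos²(π/95)) = sin(π/95) ≈ 0.0330634.
ω* = 2 / (1 + 0.0330634) = 2 / 1.0330634 ≈ 1.935990.
ρ(B_{ω*}) = ω*−1 = 0.935990

ω* = 1.935990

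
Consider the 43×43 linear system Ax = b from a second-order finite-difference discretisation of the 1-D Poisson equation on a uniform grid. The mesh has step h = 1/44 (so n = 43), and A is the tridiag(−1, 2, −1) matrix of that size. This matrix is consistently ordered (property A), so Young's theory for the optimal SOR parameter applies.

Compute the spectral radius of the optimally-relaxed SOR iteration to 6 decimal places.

With n=43, ρ(Jacobi) = cos(π/44) = 0.997452.
root = sin(π/44) = 0.0713392  (since 1−cos² = sin²).
So ω* = 2/1.0713392 = 1.866822 (Young).
At ω = 1.866822 every |λ(B_ω)| = ω−1, so ρ_SOR = 0.866822.

ρ_SOR = 0.866822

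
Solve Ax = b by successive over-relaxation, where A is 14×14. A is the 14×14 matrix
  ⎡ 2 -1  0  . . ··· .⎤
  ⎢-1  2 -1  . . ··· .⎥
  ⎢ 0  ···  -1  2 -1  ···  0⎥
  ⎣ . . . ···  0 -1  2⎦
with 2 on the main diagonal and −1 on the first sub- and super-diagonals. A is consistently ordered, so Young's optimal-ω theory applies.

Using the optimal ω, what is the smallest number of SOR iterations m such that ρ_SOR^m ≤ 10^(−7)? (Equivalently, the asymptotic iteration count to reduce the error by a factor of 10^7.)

n=14: λ(B_J) = 1 − λ(A)/2 = cos(kπ/15); k=1 gives ρ_J = 0.9781476.
√(1−ρ_J²) simplifies to sin(π/15) = 0.2079117.
Young: ω* = 2/(1+√(1−ρ_J²)) = 2/(1+0.2079117) = 2/1.2079117 = 1.6557502.
ρ_SOR = ω* − 1 = 1.6557502 − 1 = 0.6557502.
For 7 digits: m = 7·ln10 / (−ln 0.6557502) = 16.1181/0.421975 = 38.197; round up → m = 39.

m = 39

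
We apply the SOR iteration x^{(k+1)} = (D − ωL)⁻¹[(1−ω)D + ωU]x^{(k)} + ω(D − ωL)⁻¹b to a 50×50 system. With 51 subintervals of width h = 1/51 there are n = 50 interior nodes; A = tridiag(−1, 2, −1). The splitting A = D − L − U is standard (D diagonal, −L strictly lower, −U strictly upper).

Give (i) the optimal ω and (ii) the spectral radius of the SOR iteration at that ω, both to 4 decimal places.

ω* = 1.8840, ρ_SOR = 0.8840

[ρ_J] n=50: ρ(B_J) = cos(π/(n+1)) = cos(π/51) = 0.9981.
root = sin(π/51) = 0.06156  (since 1−cos² = sin²).
Young: ω* = 2/(1+√(1−ρ_J²)) = 2/(1+0.06156) = 2/1.06156 = 1.8840.
Hence ρ(B_{ω*}) = 1.8840 − 1 = 0.8840.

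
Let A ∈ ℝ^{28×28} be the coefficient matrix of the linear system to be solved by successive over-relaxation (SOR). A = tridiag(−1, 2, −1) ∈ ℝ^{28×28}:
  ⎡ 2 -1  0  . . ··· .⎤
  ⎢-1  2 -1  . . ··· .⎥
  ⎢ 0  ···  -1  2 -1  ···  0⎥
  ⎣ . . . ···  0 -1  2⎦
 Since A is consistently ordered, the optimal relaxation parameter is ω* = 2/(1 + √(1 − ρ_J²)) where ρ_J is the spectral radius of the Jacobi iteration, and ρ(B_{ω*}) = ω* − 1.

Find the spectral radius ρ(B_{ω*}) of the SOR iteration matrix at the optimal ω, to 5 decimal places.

ρ_SOR = 0.80486

B_J for the 28×28 system has eigenvalues cos(kπ/29); ρ_J = cos(π/29) = 0.99414.
1 − cos²(π/29) = sin²(π/29) ⇒ √(1−ρ_J²) = sin(π/29) = 0.108119.
ω* = 2 / (1 + 0.108119) = 2 / 1.108119 ≈ 1.80486.
ρ_SOR = ω* − 1 ≈ 0.80486.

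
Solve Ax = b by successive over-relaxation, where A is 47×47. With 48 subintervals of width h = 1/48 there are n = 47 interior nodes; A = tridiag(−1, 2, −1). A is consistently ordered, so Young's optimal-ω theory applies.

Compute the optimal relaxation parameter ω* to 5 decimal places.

ρ_J = max_k |cos(kπ/48)| = cos(π/48) = 0.99786
1 − cos²(π/48) = sin²(π/48) ⇒ √(1−ρ_J²) = sin(π/48) = 0.065403.
[ω*] 2 ÷ (1 + 0.065403) = 2 ÷ 1.065403 = 1.87722.
ρ_SOR = ω* − 1 = 1.87722 − 1 = 0.87722.

ω* = 1.87722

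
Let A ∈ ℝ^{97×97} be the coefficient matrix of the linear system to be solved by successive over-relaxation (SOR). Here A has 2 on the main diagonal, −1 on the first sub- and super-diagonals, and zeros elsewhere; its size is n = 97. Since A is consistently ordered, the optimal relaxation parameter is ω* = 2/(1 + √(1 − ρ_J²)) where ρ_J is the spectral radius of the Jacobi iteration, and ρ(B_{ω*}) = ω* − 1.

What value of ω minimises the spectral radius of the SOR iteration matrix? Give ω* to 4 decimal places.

B_J for the 97×97 system has eigenvalues cos(kπ/98); ρ_J = cos(π/98) = 0.9995.
1 − cos²(π/98) = sin²(π/98) ⇒ √(1−ρ_J²) = sin(π/98) = 0.03205.
So ω* = 2/1.03205 = 1.9379 (Young).
Hence ρ(B_{ω*}) = 1.9379 − 1 = 0.9379.

ω* = 1.9379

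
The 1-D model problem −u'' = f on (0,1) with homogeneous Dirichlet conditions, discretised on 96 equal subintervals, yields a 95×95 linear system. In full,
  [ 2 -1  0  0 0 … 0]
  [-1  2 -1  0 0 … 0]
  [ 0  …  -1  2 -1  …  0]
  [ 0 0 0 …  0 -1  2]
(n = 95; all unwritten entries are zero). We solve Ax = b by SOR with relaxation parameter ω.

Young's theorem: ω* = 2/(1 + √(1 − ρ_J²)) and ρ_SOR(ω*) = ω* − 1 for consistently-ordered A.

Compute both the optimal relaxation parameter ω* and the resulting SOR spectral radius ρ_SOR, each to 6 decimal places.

ω* = 1.936635, ρ_SOR = 0.936635

B_J for the 95×95 system has eigenvalues cos(kπ/96); ρ_J = cos(π/96) = 0.999465.
root = sin(π/96) = 0.0327191  (since 1−cos² = sin²).
Then 2/(1+√(1−ρ_J²)) = 2/(1+0.0327191); ω* = 2/1.0327191 = 1.936635.
ρ_SOR = ω* − 1 = 1.936635 − 1 = 0.936635.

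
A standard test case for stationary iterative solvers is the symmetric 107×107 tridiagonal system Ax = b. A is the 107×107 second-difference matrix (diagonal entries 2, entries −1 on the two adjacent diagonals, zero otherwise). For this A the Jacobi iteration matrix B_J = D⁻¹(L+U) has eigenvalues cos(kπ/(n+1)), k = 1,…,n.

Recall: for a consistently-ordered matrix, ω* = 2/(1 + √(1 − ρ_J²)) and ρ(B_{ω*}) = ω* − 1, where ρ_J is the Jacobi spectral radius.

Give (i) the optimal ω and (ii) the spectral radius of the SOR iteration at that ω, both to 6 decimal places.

ω* = 1.943475, ρ_SOR = 0.943475

ρ_J = max_k |cos(kπ/108)| = cos(π/108) = 0.999577
√(1−ρ_J²) = |sin(π/108)| = 0.0290847
[ω*] 2 ÷ (1 + 0.0290847) = 2 ÷ 1.0290847 = 1.943475.
[ρ_SOR] ω* − 1 = 0.943475.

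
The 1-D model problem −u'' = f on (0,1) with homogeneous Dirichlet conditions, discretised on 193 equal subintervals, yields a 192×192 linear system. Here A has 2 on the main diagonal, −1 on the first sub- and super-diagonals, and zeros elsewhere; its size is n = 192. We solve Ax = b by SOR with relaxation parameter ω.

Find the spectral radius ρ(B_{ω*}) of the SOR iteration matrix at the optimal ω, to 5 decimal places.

n=192: λ(B_J) = 1 − λ(A)/2 = cos(kπ/193); k=1 gives ρ_J = 0.99987.
√(1−ρ_J²) simplifies to sin(π/193) = 0.016277.
Then 2/(1+√(1−ρ_J²)) = 2/(1+0.016277); ω* = 2/1.016277 = 1.96797.
and ρ(B_{ω*}) = 1.96797 − 1 = 0.96797.

ρ_SOR = 0.96797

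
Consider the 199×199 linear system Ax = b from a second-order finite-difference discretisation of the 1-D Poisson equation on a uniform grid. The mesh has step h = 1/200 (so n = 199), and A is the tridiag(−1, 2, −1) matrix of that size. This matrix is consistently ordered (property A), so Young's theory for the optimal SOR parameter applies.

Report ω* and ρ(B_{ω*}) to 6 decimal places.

spectrum of D⁻¹(L+U) = {cos(kπ/200) : 1≤k≤199}; ρ_J = cos(π/200) = 0.999877.
√(1−ρ_J²) = |sin(π/200)| = 0.0157073
Young: ω* = 2/(1+√(1−ρ_J²)) = 2/(1+0.0157073) = 2/1.0157073 = 1.969071.
At ω = 1.969071 every |λ(B_ω)| = ω−1, so ρ_SOR = 0.969071.

ω* = 1.969071, ρ_SOR = 0.969071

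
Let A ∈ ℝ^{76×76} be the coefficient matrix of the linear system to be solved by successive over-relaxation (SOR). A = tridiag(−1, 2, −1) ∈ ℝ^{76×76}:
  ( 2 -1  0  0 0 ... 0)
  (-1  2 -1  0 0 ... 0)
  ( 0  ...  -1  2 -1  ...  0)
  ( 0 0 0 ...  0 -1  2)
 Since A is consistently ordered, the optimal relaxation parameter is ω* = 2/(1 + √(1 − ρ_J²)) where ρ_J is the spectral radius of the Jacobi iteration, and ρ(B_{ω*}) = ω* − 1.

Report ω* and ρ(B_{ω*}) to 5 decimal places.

ω* = 1.92162, ρ_SOR = 0.92162

ρ_J = max_k |cos(kπ/77)| = cos(π/77) = 0.99917
1 − cos²(π/77) = sin²(π/77) ⇒ √(1−ρ_J²) = sin(π/77) = 0.040789.
ω* = 2 / (1 + 0.040789) = 2 / 1.040789 ≈ 1.92162.
Hence ρ(B_{ω*}) = 1.92162 − 1 = 0.92162.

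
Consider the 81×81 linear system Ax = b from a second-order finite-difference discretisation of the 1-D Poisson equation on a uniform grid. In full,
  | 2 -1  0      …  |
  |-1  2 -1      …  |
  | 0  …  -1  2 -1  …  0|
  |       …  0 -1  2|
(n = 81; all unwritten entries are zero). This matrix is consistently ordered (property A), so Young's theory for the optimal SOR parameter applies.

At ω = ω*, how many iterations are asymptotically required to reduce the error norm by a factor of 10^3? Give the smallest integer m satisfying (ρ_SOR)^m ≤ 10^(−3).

n=81: λ(B_J) = 1 − λ(A)/2 = cos(kπ/82); k=1 gives ρ_J = 0.9992662.
√(1−ρ_J²) = |sin(π/82)| = 0.0383027
ω* = 2/(1+0.0383027) = 1.9262206
At ω = 1.9262206 every |λ(B_ω)| = ω−1, so ρ_SOR = 0.9262206.
m ≥ 3·ln10 / (−ln 0.9262206) = 90.129; smallest integer m = 91.

m = 91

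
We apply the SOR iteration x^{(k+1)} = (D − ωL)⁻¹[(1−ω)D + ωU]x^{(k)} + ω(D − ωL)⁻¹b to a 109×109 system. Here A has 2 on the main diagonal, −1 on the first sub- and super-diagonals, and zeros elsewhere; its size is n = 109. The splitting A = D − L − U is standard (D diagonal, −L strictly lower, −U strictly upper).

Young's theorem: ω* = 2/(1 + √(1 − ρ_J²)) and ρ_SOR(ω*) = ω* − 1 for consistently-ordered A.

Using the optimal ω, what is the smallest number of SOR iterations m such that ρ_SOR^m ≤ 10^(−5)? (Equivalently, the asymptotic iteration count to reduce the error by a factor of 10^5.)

[ρ_J] n=109: ρ(B_J) = cos(π/(n+1)) = cos(π/110) = 0.9995922.
√(1 − cos²(π/110)) = sin(π/110) ≈ 0.0285561.
[ω*] 2 ÷ (1 + 0.0285561) = 2 ÷ 1.0285561 = 1.9444734.
At ω = 1.9444734 every |λ(B_ω)| = ω−1, so ρ_SOR = 0.9444734.
For 5 digits: m = 5·ln10 / (−ln 0.9444734) = 11.5129/0.0571278 = 201.529; round up → m = 202.

m = 202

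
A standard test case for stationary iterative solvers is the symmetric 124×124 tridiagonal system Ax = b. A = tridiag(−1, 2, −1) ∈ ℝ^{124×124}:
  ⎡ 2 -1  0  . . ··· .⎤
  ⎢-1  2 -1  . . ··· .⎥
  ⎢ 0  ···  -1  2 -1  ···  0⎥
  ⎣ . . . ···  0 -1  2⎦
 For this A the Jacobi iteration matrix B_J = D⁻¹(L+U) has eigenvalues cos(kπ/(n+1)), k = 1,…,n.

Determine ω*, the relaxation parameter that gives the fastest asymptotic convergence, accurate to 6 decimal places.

ω* = 1.950972

With n=124, ρ(Jacobi) = cos(π/125) = 0.999684.
√(1 − cos²(π/125)) = sin(π/125) ≈ 0.0251301.
So ω* = 2/1.0251301 = 1.950972 (Young).
At ω = 1.950972 every |λ(B_ω)| = ω−1, so ρ_SOR = 0.950972.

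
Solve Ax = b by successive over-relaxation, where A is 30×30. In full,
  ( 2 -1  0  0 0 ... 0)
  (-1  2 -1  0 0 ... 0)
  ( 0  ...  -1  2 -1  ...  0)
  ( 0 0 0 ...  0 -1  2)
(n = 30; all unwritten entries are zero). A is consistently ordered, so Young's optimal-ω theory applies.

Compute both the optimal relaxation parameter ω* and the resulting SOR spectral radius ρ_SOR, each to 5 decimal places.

ρ_J = max_k |cos(kπ/31)| = cos(π/31) = 0.99487
1 − cos²(π/31) = sin²(π/31) ⇒ √(1−ρ_J²) = sin(π/31) = 0.101168.
ω* = 2/(1 + 0.101168) = 2/1.101168 = 1.81625.
ρ(B_{ω*}) = ω*−1 = 0.81625

ω* = 1.81625, ρ_SOR = 0.81625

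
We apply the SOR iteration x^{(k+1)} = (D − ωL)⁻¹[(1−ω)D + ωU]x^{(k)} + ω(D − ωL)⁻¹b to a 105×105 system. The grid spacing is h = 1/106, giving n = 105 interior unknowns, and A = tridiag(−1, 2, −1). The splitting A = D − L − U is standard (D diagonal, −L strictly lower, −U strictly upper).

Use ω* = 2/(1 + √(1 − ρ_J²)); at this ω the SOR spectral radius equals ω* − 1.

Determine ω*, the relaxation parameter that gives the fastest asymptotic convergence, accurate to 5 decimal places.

B_J for the 105×105 system has eigenvalues cos(kπ/106); ρ_J = cos(π/106) = 0.99956.
√(1−ρ_J²) = |sin(π/106)| = 0.029633
Then 2/(1+√(1−ρ_J²)) = 2/(1+0.029633); ω* = 2/1.029633 = 1.94244.
[ρ_SOR] ω* − 1 = 0.94244.

ω* = 1.94244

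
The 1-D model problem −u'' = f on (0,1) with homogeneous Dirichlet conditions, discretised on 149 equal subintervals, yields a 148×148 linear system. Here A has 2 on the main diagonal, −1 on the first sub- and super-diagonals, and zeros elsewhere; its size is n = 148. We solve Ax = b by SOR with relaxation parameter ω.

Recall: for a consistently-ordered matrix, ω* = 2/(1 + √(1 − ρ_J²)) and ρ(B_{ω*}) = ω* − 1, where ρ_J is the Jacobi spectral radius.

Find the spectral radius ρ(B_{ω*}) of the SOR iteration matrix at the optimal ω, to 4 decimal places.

ρ_J = max_k |cos(kπ/149)| = cos(π/149) = 0.9998
√(1−ρ_J²) = |sin(π/149)| = 0.02108
ω* = 2 / (1 + 0.02108) = 2 / 1.02108 ≈ 1.9587.
ρ_SOR = ω* − 1 ≈ 0.9587.

ρ_SOR = 0.9587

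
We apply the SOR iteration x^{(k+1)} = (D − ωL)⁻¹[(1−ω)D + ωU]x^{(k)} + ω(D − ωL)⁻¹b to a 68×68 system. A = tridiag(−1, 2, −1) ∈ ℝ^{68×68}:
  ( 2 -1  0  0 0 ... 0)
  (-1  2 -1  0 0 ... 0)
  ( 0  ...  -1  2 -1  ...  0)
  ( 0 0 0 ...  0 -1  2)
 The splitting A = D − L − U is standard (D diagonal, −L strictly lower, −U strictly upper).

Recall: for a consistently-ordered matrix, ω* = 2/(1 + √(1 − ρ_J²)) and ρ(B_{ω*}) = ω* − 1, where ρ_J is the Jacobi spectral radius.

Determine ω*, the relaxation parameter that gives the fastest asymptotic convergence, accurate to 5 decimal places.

n=68: λ(B_J) = 1 − λ(A)/2 = cos(kπ/69); k=1 gives ρ_J = 0.99896.
√(1 − cos²(π/69)) = sin(π/69) ≈ 0.045515.
Then 2/(1+√(1−ρ_J²)) = 2/(1+0.045515); ω* = 2/1.045515 = 1.91293.
ρ(B_{ω*}) = ω*−1 = 0.91293

ω* = 1.91293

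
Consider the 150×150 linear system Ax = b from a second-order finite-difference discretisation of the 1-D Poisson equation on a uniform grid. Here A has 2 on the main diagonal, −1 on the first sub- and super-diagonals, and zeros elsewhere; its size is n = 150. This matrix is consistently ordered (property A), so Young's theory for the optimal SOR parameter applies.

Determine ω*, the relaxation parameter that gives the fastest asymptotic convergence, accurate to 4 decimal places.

With n=150, ρ(Jacobi) = cos(π/151) = 0.9998.
√(1−ρ_J²) = |sin(π/151)| = 0.02080
ω* = 2/(1 + 0.02080) = 2/1.02080 = 1.9592.
[ρ_SOR] ω* − 1 = 0.9592.

ω* = 1.9592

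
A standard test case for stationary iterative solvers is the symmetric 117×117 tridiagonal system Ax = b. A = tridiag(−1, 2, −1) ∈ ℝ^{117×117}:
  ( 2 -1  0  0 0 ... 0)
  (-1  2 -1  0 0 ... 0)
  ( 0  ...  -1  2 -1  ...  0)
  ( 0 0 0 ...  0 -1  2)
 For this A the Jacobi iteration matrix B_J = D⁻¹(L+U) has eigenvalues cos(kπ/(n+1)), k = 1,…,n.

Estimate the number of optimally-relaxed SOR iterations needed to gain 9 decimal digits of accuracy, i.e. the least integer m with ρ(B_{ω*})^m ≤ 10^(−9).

m = 390

[ρ_J] n=117: ρ(B_J) = cos(π/(n+1)) = cos(π/118) = 0.9996456.
1 − cos²(π/118) = sin²(π/118) ⇒ √(1−ρ_J²) = sin(π/118) = 0.0266205.
Young: ω* = 2/(1+√(1−ρ_J²)) = 2/(1+0.0266205) = 2/1.0266205 = 1.9481396.
[ρ_SOR] ω* − 1 = 0.9481396.
(0.9481396)^m ≤ 10^{−9}  ⇒  m·ln(0.9481396) ≤ −9·ln10  ⇒  m ≥ 389.144  ⇒  m = 390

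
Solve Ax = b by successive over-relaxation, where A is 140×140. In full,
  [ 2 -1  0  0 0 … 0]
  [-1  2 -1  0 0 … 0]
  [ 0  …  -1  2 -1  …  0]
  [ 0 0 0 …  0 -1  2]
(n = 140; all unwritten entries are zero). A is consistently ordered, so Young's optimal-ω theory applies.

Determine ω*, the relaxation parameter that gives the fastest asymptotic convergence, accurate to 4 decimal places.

[ρ_J] n=140: ρ(B_J) = cos(π/(n+1)) = cos(π/141) = 0.9998.
1 − cos²(π/141) = sin²(π/141) ⇒ √(1−ρ_J²) = sin(π/141) = 0.02228.
So ω* = 2/1.02228 = 1.9564 (Young).
Hence ρ(B_{ω*}) = 1.9564 − 1 = 0.9564.

ω* = 1.9564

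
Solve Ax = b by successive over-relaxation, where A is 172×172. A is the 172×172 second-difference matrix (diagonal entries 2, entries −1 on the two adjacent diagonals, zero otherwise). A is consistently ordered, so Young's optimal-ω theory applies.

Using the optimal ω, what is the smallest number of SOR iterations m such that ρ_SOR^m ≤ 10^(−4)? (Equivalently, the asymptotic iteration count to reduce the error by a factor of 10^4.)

m = 254

spectrum of D⁻¹(L+U) = {cos(kπ/173) : 1≤k≤172}; ρ_J = cos(π/173) = 0.9998351.
√(1−ρ_J²) = |sin(π/173)| = 0.0181585
So ω* = 2/1.0181585 = 1.9643307 (Young).
At ω = 1.9643307 every |λ(B_ω)| = ω−1, so ρ_SOR = 0.9643307.
Need (0.9643307)^m ≤ 10^(−4): m ≥ 4·ln10/|ln 0.9643307| = 9.21034/0.036321 = 253.582 ⇒ m = 254.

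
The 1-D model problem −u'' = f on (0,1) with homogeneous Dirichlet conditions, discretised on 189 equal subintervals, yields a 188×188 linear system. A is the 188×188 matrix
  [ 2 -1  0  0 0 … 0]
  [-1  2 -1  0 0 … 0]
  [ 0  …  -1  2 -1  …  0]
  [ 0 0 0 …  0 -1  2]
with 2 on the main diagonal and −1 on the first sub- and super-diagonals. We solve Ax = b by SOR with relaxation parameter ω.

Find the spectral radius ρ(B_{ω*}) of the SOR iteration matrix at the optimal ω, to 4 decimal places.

B_J for the 188×188 system has eigenvalues cos(kπ/189); ρ_J = cos(π/189) = 0.9999.
1 − cos²(π/189) = sin²(π/189) ⇒ √(1−ρ_J²) = sin(π/189) = 0.01662.
ω* = 2/(1 + 0.01662) = 2/1.01662 = 1.9673.
ρ(B_{ω*}) = ω*−1 = 0.9673

ρ_SOR = 0.9673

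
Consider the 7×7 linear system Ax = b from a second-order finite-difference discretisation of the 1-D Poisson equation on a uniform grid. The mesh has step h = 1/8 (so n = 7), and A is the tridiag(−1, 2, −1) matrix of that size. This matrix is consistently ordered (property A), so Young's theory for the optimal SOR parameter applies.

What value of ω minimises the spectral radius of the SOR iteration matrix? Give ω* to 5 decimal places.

spectrum of D⁻¹(L+U) = {cos(kπ/8) : 1≤k≤7}; ρ_J = cos(π/8) = 0.92388.
1 − cos²(π/8) = sin²(π/8) ⇒ √(1−ρ_J²) = sin(π/8) = 0.382683.
Young: ω* = 2/(1+√(1−ρ_J²)) = 2/(1+0.382683) = 2/1.382683 = 1.44646.
[ρ_SOR] ω* − 1 = 0.44646.

ω* = 1.44646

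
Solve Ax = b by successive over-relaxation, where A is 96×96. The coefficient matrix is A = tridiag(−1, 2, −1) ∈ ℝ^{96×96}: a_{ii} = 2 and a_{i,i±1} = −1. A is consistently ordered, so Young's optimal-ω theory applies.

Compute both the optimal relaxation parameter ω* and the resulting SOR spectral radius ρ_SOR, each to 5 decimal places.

ω* = 1.93727, ρ_SOR = 0.93727

B_J for the 96×96 system has eigenvalues cos(kπ/97); ρ_J = cos(π/97) = 0.99948.
root = sin(π/97) = 0.032382  (since 1−cos² = sin²).
Then 2/(1+√(1−ρ_J²)) = 2/(1+0.032382); ω* = 2/1.032382 = 1.93727.
At ω = 1.93727 every |λ(B_ω)| = ω−1, so ρ_SOR = 0.93727.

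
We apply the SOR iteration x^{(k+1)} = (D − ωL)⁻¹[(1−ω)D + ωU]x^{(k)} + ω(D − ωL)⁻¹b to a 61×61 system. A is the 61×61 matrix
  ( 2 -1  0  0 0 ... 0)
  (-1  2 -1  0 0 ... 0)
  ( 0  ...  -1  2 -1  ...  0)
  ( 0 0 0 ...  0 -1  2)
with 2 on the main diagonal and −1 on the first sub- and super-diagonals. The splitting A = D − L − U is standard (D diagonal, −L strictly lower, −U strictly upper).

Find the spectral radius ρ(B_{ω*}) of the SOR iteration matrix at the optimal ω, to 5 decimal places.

ρ_SOR = 0.90359

n=61: λ(B_J) = 1 − λ(A)/2 = cos(kπ/62); k=1 gives ρ_J = 0.99872.
1 − cos²(π/62) = sin²(π/62) ⇒ √(1−ρ_J²) = sin(π/62) = 0.050649.
ω* = 2/(1+0.050649) = 1.90359
ρ(B_{ω*}) = ω*−1 = 0.90359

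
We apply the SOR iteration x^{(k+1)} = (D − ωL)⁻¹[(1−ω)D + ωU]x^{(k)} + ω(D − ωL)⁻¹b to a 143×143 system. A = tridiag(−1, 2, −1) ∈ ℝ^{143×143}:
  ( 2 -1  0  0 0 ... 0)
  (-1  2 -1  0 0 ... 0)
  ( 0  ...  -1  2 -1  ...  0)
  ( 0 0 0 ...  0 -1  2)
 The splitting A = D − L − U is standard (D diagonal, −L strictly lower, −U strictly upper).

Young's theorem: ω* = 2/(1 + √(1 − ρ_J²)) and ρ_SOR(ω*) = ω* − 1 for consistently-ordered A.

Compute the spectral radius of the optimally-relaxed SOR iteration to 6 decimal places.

ρ_SOR = 0.957302

ρ_J = max_k |cos(kπ/144)| = cos(π/144) = 0.999762
√(1−ρ_J²) simplifies to sin(π/144) = 0.0218149.
ω* = 2 / (1 + 0.0218149) = 2 / 1.0218149 ≈ 1.957302.
ρ(B_{ω*}) = ω*−1 = 0.957302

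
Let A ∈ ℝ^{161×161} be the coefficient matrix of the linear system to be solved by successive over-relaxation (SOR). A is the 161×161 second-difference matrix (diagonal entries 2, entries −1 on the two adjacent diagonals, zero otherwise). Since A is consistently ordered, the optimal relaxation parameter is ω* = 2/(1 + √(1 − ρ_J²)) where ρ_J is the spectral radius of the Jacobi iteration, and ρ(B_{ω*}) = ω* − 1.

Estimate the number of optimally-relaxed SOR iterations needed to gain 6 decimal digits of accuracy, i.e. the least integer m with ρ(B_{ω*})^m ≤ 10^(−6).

n=161: λ(B_J) = 1 − λ(A)/2 = cos(kπ/162); k=1 gives ρ_J = 0.9998120.
1 − cos²(π/162) = sin²(π/162) ⇒ √(1−ρ_J²) = sin(π/162) = 0.0193913.
[ω*] 2 ÷ (1 + 0.0193913) = 2 ÷ 1.0193913 = 1.9619551.
ρ_SOR = ω* − 1 ≈ 0.9619551.
For 6 digits: m = 6·ln10 / (−ln 0.9619551) = 13.8155/0.0387875 = 356.184; round up → m = 357.

m = 357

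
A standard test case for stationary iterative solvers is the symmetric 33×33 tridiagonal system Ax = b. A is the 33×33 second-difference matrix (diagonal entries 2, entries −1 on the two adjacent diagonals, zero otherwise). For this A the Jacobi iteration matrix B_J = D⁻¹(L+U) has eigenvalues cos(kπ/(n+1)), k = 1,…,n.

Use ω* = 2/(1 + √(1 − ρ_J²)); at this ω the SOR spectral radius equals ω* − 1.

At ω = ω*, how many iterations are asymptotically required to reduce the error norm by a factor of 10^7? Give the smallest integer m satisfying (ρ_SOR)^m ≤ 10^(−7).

B_J for the 33×33 system has eigenvalues cos(kπ/34); ρ_J = cos(π/34) = 0.9957342.
√(1 − cos²(π/34)) = sin(π/34) ≈ 0.0922684.
Then 2/(1+√(1−ρ_J²)) = 2/(1+0.0922684); ω* = 2/1.0922684 = 1.8310518.
and ρ(B_{ω*}) = 1.8310518 − 1 = 0.8310518.
For 7 digits: m = 7·ln10 / (−ln 0.8310518) = 16.1181/0.185063 = 87.095; round up → m = 88.

m = 88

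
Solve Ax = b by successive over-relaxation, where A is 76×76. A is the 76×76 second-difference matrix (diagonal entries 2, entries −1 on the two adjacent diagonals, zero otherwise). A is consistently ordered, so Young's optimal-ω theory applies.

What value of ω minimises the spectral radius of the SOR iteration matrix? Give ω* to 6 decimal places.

ω* = 1.921620

n=76: λ(B_J) = 1 − λ(A)/2 = cos(kπ/77); k=1 gives ρ_J = 0.999168.
1 − cos²(π/77) = sin²(π/77) ⇒ √(1−ρ_J²) = sin(π/77) = 0.0407886.
[ω*] 2 ÷ (1 + 0.0407886) = 2 ÷ 1.0407886 = 1.921620.
ρ(B_{ω*}) = ω*−1 = 0.921620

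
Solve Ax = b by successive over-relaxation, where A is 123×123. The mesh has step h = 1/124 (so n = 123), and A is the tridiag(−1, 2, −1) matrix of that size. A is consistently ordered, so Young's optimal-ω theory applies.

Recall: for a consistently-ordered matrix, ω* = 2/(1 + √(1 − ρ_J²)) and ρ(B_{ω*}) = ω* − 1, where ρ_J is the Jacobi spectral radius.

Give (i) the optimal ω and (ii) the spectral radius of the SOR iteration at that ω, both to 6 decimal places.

ω* = 1.950586, ρ_SOR = 0.950586

With n=123, ρ(Jacobi) = cos(π/124) = 0.999679.
√(1−ρ_J²) simplifies to sin(π/124) = 0.0253327.
ω* = 2 / (1 + 0.0253327) = 2 / 1.0253327 ≈ 1.950586.
and ρ(B_{ω*}) = 1.950586 − 1 = 0.950586.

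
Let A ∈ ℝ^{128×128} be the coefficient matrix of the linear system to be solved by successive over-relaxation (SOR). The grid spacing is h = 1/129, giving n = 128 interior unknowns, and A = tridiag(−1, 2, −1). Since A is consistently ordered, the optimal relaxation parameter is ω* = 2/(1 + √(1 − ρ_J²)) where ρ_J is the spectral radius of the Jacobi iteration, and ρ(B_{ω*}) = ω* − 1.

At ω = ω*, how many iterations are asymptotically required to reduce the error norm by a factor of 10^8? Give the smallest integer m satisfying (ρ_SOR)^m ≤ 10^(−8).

With n=128, ρ(Jacobi) = cos(π/129) = 0.9997035.
√(1−ρ_J²) = |sin(π/129)| = 0.0243510
ω* = 2/(1+0.0243510) = 1.9524558
ρ_SOR = ω* − 1 ≈ 0.9524558.
8·ln10 = 18.4207; −ln(0.9524558) = 0.0487116; m = ⌈18.4207/0.0487116⌉ = ⌈378.158⌉ = 379.

m = 379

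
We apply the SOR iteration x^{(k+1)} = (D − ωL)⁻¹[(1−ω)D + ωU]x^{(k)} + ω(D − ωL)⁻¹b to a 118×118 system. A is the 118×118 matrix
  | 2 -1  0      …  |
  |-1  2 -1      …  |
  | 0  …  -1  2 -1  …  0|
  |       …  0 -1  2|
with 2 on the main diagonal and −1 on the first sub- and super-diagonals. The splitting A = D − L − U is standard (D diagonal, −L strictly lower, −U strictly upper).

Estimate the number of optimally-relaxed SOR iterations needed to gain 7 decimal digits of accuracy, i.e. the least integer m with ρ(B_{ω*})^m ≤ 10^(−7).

With n=118, ρ(Jacobi) = cos(π/119) = 0.9996515.
√(1−ρ_J²) = |sin(π/119)| = 0.0263969
ω* = 2/(1+0.0263969) = 1.9485640
Hence ρ(B_{ω*}) = 1.9485640 − 1 = 0.9485640.
For 7 digits: m = 7·ln10 / (−ln 0.9485640) = 16.1181/0.052806 = 305.232; round up → m = 306.

m = 306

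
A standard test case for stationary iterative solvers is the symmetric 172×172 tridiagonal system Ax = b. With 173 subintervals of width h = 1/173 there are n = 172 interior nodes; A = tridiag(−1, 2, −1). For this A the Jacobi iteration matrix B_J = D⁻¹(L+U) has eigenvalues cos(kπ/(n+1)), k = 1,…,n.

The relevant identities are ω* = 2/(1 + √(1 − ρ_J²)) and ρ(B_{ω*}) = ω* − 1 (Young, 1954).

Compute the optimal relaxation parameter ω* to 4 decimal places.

ω* = 1.9643

n=172: λ(B_J) = 1 − λ(A)/2 = cos(kπ/173); k=1 gives ρ_J = 0.9998.
√(1−ρ_J²) = |sin(π/173)| = 0.01816
ω* = 2/(1 + 0.01816) = 2/1.01816 = 1.9643.
Hence ρ(B_{ω*}) = 1.9643 − 1 = 0.9643.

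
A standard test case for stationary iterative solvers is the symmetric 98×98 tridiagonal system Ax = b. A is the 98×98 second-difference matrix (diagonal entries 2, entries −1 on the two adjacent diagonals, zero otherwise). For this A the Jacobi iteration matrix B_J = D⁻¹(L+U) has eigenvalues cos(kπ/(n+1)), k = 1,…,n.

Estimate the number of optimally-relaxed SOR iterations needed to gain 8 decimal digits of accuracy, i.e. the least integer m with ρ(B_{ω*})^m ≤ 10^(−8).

m = 291

n=98: λ(B_J) = 1 − λ(A)/2 = cos(kπ/99); k=1 gives ρ_J = 0.9994965.
1 − cos²(π/99) = sin²(π/99) ⇒ √(1−ρ_J²) = sin(π/99) = 0.0317279.
[ω*] 2 ÷ (1 + 0.0317279) = 2 ÷ 1.0317279 = 1.9384956.
ρ(B_{ω*}) = ω*−1 = 0.9384956
For 8 digits: m = 8·ln10 / (−ln 0.9384956) = 18.4207/0.0634771 = 290.194; round up → m = 291.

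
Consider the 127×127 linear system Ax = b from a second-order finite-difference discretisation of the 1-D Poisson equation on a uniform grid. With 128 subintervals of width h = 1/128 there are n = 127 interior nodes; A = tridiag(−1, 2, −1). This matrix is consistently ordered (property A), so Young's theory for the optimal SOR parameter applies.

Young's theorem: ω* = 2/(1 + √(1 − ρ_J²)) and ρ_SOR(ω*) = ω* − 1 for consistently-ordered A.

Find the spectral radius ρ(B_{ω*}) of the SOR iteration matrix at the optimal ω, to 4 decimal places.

ρ_SOR = 0.9521

spectrum of D⁻¹(L+U) = {cos(kπ/128) : 1≤k≤127}; ρ_J = cos(π/128) = 0.9997.
√(1−ρ_J²) = |sin(π/128)| = 0.02454
Young: ω* = 2/(1+√(1−ρ_J²)) = 2/(1+0.02454) = 2/1.02454 = 1.9521.
ρ_SOR = ω* − 1 ≈ 0.9521.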